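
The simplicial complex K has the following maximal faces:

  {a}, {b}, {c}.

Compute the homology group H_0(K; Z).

H_0 = Z^3.

Take the total order a < b < c on the vertex set. Then K (dimension 0) consists of the simplices:

  0-simplices (3): a, b, c

so the chain groups are C_0 ≅ Z^3.

From H_k ≅ ker(∂_k) / im(∂_{k+1}) we obtain:

  H_0: rank C_0 − rank ∂_1 = 3 − 0 = 3, and there is no ∂_1, so H_0 = Z^3.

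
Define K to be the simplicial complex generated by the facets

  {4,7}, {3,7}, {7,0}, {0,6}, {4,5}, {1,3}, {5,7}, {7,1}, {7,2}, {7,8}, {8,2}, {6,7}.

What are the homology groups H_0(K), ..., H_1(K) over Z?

K has 9 vertices, 12 edges.
rank ∂_0 = 0, rank ∂_1 = 8 ⇒ b_0 = 9 − 0 − 8 = 1; all invariant factors of ∂_1 are 1 so no torsion. So H_0 = Z.
rank ∂_1 = 8, rank ∂_2 = 0 ⇒ b_1 = 12 − 8 − 0 = 4. So H_1 = Z^4.

H_0 ≅ Z,  H_1 ≅ Z^4.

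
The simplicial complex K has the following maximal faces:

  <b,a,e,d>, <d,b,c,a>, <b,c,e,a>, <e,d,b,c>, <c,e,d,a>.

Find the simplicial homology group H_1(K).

H_1 ≅ 0.

Order the vertices as a < b < c < d < e. Listing each simplex with vertices in this order, K has dimension 3 with simplices:

  0-simplices (5): a, b, c, d, e
  1-simplices (10): ab, ac, ad, ae, bc, bd, be, cd, ce, de
  2-simplices (10): abc, abd, abe, acd, ace, ade, bcd, bce, bde, cde
  3-simplices (5): abcd, abce, abde, acde, bcde

Hence C_0 ≅ Z^5, C_1 ≅ Z^10, C_2 ≅ Z^10, C_3 ≅ Z^5.

The boundary map ∂_1: C_1 → C_0 sends each edge [p,q] (with p < q) to q − p. For instance
  ∂bc = c − b.
This gives a 5×10 integer matrix of rank 4; reducing to Smith normal form yields diagonal entries (1,1,1,1).

The boundary map ∂_2: C_2 → C_1 sends each 2-simplex [p,q,r] to [q,r] − [p,r] + [p,q]. For instance
  ∂abd = bd − ad + ab,
  ∂bde = de − be + bd.
The 10×10 boundary matrix has rank 6 and Smith normal form diag(1,1,1,1,1,1).

∂_3: C_3 → C_2 sends each 3-simplex σ to the alternating sum Σ_i (−1)^i (σ with its i-th vertex removed). For instance
  ∂abde = bde − ade + abe − abd,
  ∂bcde = cde − bde + bce − bcd.
The resulting 10×5 matrix has rank 4, and its Smith normal form has invariant factors (1,1,1,1).

From H_k ≅ ker(∂_k) / im(∂_{k+1}) we obtain:

  H_1: rank ker ∂_1 − rank ∂_2 = (10 − 4) − 6 = 0, and the invariant factors of ∂_2 are all 1, so H_1 ≅ 0.

(K is a triangulation of the 3-sphere S^3.)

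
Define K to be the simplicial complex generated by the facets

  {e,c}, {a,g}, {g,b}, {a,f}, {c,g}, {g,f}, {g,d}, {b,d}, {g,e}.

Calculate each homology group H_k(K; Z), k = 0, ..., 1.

We work with the vertex ordering a < b < c < d < e < f < g. The simplices of K, each written with vertices in increasing order, are:

  0-simplices (7): a, b, c, d, e, f, g
  1-simplices (9): af, ag, bd, bg, ce, cg, dg, eg, fg

so the chain groups are C_0 ≅ Z^7, C_1 ≅ Z^9.

∂_1: C_1 → C_0 is given by ∂[p,q] = [q] − [p]. For instance
  ∂af = f − a.
As a 7×9 matrix over Z this has rank 6, with invariant factors (1,1,1,1,1,1).

From H_k ≅ ker(∂_k) / im(∂_{k+1}) we obtain:

  H_0: rank C_0 − rank ∂_1 = 7 − 6 = 1, and the invariant factors of ∂_1 are all 1, so H_0 ≅ Z.
  H_1: rank ker ∂_1 − rank ∂_2 = (9 − 6) − 0 = 3, and there is no ∂_2, so H_1 ≅ Z^3.

As a check, the Euler characteristic is 7 − 9 = -2, which agrees with 1 − 3 = -2.

H_0 ≅ Z,  H_1 ≅ Z^3.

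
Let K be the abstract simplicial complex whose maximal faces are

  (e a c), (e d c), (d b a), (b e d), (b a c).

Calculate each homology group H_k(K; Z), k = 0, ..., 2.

Take the total order a < b < c < d < e on the vertex set. Then K (dimension 2) consists of the simplices:

  0-simplices (5): a, b, c, d, e
  1-simplices (10): ab, ac, ad, ae, bc, bd, be, cd, ce, de
  2-simplices (5): abc, abd, ace, bde, cde

giving chain groups C_0 ≅ Z^5, C_1 ≅ Z^10, C_2 ≅ Z^5.

Boundary ∂_1: C_1 → C_0 is given by ∂[p,q] = [q] − [p]. For instance
  ∂bd = d − b.
The 5×10 boundary matrix has rank 4 and Smith normal form diag(1,1,1,1).

∂_2: C_2 → C_1 acts by ∂[p,q,r] = [q,r] − [p,r] + [p,q]. For instance
  ∂bde = de − be + bd,
  ∂abd = bd − ad + ab.
As a 10×5 matrix over Z this has rank 5, with invariant factors (1,1,1,1,1).

Computing H_k = (kernel of ∂_k) / (image of ∂_{k+1}):

  H_0: rank C_0 − rank ∂_1 = 5 − 4 = 1, and the invariant factors of ∂_1 are all 1, so H_0 = Z.
  H_1: rank ker ∂_1 − rank ∂_2 = (10 − 4) − 5 = 1, and the invariant factors of ∂_2 are all 1, so H_1 = Z.
  H_2: rank ker ∂_2 − rank ∂_3 = (5 − 5) − 0 = 0, and there is no ∂_3, so H_2 = 0.

(K is a triangulation of the Möbius band.)

H_0 ≅ Z,  H_1 ≅ Z,  H_2 = 0.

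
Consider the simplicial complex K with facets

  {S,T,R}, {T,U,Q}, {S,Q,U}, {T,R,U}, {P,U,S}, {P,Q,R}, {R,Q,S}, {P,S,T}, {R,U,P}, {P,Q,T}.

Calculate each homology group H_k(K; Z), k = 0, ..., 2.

Take the total order P < Q < R < S < T < U on the vertex set. Then K (dimension 2) consists of the simplices:

  0-simplices (6): P, Q, R, S, T, U
  1-simplices (15): PQ, PR, PS, PT, PU, QR, QS, QT, QU, RS, RT, RU, ST, SU, TU
  2-simplices (10): PQR, PQT, PRU, PST, PSU, QRS, QSU, QTU, RST, RTU

so the chain groups are C_0 ≅ Z^6, C_1 ≅ Z^15, C_2 ≅ Z^10.

∂_1: C_1 → C_0 sends each edge [p,q] (with p < q) to q − p.
The resulting 6×15 matrix has rank 5, and its Smith normal form has invariant factors (1,1,1,1,1).

The boundary map ∂_2: C_2 → C_1 acts by ∂[p,q,r] = [q,r] − [p,r] + [p,q]. For instance
  ∂PQR = QR − PR + PQ,
  ∂QTU = TU − QU + QT.
The resulting 15×10 matrix has rank 10, and its Smith normal form has invariant factors (1,1,1,1,1,1,1,1,1,2).

Computing H_k = (kernel of ∂_k) / (image of ∂_{k+1}):

  H_0: rank C_0 − rank ∂_1 = 6 − 5 = 1, and the invariant factors of ∂_1 are all 1, so H_0 ≅ Z.
  H_1: rank ker ∂_1 − rank ∂_2 = (15 − 5) − 10 = 0, and ∂_2 has invariant factor 2 > 1, so H_1 ≅ Z/2Z.
  H_2: rank ker ∂_2 − rank ∂_3 = (10 − 10) − 0 = 0, and there is no ∂_3, so H_2 ≅ 0.

(K is a triangulation of the real projective plane RP^2.)

H_0 = Z,  H_1 = Z/2Z,  H_2 = 0.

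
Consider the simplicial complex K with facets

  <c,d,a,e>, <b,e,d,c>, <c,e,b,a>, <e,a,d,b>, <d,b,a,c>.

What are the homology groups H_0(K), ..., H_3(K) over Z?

H_0 = Z,  H_1 = 0,  H_2 = 0,  H_3 = Z.

Order the vertices as a < b < c < d < e. Listing each simplex with vertices in this order, K has dimension 3 with simplices:

  0-simplices (5): a, b, c, d, e
  1-simplices (10): ab, ac, ad, ae, bc, bd, be, cd, ce, de
  2-simplices (10): abc, abd, abe, acd, ace, ade, bcd, bce, bde, cde
  3-simplices (5): abcd, abce, abde, acde, bcde

giving chain groups C_0 ≅ Z^5, C_1 ≅ Z^10, C_2 ≅ Z^10, C_3 ≅ Z^5.

Boundary ∂_1: C_1 → C_0 maps an edge to its endpoints' difference, ∂[p,q] = q − p. For instance
  ∂de = e − d.
The 5×10 boundary matrix has rank 4 and Smith normal form diag(1,1,1,1).

∂_2: C_2 → C_1 maps a triangle to the signed sum of its edges. For instance
  ∂bde = de − be + bd,
  ∂ade = de − ae + ad.
This gives a 10×10 integer matrix of rank 6; reducing to Smith normal form yields diagonal entries (1,1,1,1,1,1).

∂_3: C_3 → C_2 sends each 3-simplex σ to the alternating sum Σ_i (−1)^i (σ with its i-th vertex removed). For instance
  ∂abcd = bcd − acd + abd − abc,
  ∂abde = bde − ade + abe − abd.
The resulting 10×5 matrix has rank 4, and its Smith normal form has invariant factors (1,1,1,1).

From H_k ≅ ker(∂_k) / im(∂_{k+1}) we obtain:

  H_0: rank C_0 − rank ∂_1 = 5 − 4 = 1, and the invariant factors of ∂_1 are all 1, so H_0 = Z.
  H_1: rank ker ∂_1 − rank ∂_2 = (10 − 4) − 6 = 0, and the invariant factors of ∂_2 are all 1, so H_1 = 0.
  H_2: rank ker ∂_2 − rank ∂_3 = (10 − 6) − 4 = 0, and the invariant factors of ∂_3 are all 1, so H_2 = 0.
  H_3: rank ker ∂_3 − rank ∂_4 = (5 − 4) − 0 = 1, and there is no ∂_4, so H_3 = Z.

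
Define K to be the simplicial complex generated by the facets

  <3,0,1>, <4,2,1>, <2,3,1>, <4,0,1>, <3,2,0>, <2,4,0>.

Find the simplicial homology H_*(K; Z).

We work with the vertex ordering 0 < 1 < 2 < 3 < 4. The simplices of K, each written with vertices in increasing order, are:

  0-simplices (5): [0], [1], [2], [3], [4]
  1-simplices (9): [0,1], [0,2], [0,3], [0,4], [1,2], [1,3], [1,4], [2,3], [2,4]
  2-simplices (6): [0,1,3], [0,1,4], [0,2,3], [0,2,4], [1,2,3], [1,2,4]

so the chain groups are C_0 ≅ Z^5, C_1 ≅ Z^9, C_2 ≅ Z^6.

∂_1: C_1 → C_0 is given by ∂[p,q] = [q] − [p]. For instance
  ∂[0,1] = [1] − [0].
This gives a 5×9 integer matrix of rank 4; reducing to Smith normal form yields diagonal entries (1,1,1,1).

Boundary ∂_2: C_2 → C_1 maps a triangle to the signed sum of its edges. For instance
  ∂[0,2,4] = [2,4] − [0,4] + [0,2],
  ∂[1,2,3] = [2,3] − [1,3] + [1,2].
The 9×6 boundary matrix has rank 5 and Smith normal form diag(1,1,1,1,1).

Computing H_k = (kernel of ∂_k) / (image of ∂_{k+1}):

  H_0: rank C_0 − rank ∂_1 = 5 − 4 = 1, and the invariant factors of ∂_1 are all 1, so H_0 = Z.
  H_1: rank ker ∂_1 − rank ∂_2 = (9 − 4) − 5 = 0, and the invariant factors of ∂_2 are all 1, so H_1 = 0.
  H_2: rank ker ∂_2 − rank ∂_3 = (6 − 5) − 0 = 1, and there is no ∂_3, so H_2 = Z.

As a check, the Euler characteristic is 5 − 9 + 6 = 2, which agrees with 1 − 0 + 1 = 2.
(K is a triangulation of the 2-sphere S^2.)

H_0 ≅ Z,  H_1 = 0,  H_2 ≅ Z.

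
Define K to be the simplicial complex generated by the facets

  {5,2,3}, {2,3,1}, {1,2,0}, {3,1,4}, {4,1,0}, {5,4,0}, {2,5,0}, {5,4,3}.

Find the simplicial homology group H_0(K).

H_0 = Z.

K has 6 vertices, 12 edges, 8 triangles.
rank ∂_0 = 0, rank ∂_1 = 5 ⇒ b_0 = 6 − 0 − 5 = 1; all invariant factors of ∂_1 are 1 so no torsion. So H_0 = Z.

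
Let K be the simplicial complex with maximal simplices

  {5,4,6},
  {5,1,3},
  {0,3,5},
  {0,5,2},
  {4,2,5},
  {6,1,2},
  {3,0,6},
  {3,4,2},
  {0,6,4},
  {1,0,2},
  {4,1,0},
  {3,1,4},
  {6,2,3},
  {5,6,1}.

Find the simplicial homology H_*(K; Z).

H_0 ≅ Z,  H_1 ≅ Z^2,  H_2 ≅ Z.

K has 7 vertices, 21 edges, 14 triangles.
rank ∂_0 = 0, rank ∂_1 = 6 ⇒ b_0 = 7 − 0 − 6 = 1; all invariant factors of ∂_1 are 1 so no torsion. So H_0 = Z.
rank ∂_1 = 6, rank ∂_2 = 13 ⇒ b_1 = 21 − 6 − 13 = 2; all invariant factors of ∂_2 are 1 so no torsion. So H_1 = Z^2.
rank ∂_2 = 13, rank ∂_3 = 0 ⇒ b_2 = 14 − 13 − 0 = 1. So H_2 = Z.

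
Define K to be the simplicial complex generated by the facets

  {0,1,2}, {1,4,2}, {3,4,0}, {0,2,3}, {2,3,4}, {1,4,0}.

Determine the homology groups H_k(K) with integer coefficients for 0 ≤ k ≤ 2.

Fix the vertex order 0 < 1 < 2 < 3 < 4 and write every simplex with vertices in increasing order. Then dim K = 2 and the simplices of K are:

  0-simplices (5): [0], [1], [2], [3], [4]
  1-simplices (9): [0,1], [0,2], [0,3], [0,4], [1,2], [1,4], [2,3], [2,4], [3,4]
  2-simplices (6): [0,1,2], [0,1,4], [0,2,3], [0,3,4], [1,2,4], [2,3,4]

so the chain groups are C_0 ≅ Z^5, C_1 ≅ Z^9, C_2 ≅ Z^6.

∂_1: C_1 → C_0 is given by ∂[p,q] = [q] − [p].
This gives a 5×9 integer matrix of rank 4; reducing to Smith normal form yields diagonal entries (1,1,1,1).

∂_2: C_2 → C_1 maps a triangle to the signed sum of its edges. For instance
  ∂[0,1,2] = [1,2] − [0,2] + [0,1],
  ∂[1,2,4] = [2,4] − [1,4] + [1,2].
The 9×6 boundary matrix has rank 5 and Smith normal form diag(1,1,1,1,1).

Computing H_k = (kernel of ∂_k) / (image of ∂_{k+1}):

  H_0: rank C_0 − rank ∂_1 = 5 − 4 = 1, and the invariant factors of ∂_1 are all 1, so H_0 = Z.
  H_1: rank ker ∂_1 − rank ∂_2 = (9 − 4) − 5 = 0, and the invariant factors of ∂_2 are all 1, so H_1 = 0.
  H_2: rank ker ∂_2 − rank ∂_3 = (6 − 5) − 0 = 1, and there is no ∂_3, so H_2 = Z.

As a check, the Euler characteristic is 5 − 9 + 6 = 2, which agrees with 1 − 0 + 1 = 2.

H_0 = Z,  H_1 = 0,  H_2 = Z.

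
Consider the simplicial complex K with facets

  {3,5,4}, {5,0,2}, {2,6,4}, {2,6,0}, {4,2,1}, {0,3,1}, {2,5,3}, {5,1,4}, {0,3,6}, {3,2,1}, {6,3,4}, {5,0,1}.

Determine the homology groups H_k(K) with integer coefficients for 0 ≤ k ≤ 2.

We work with the vertex ordering 0 < 1 < 2 < 3 < 4 < 5 < 6. The simplices of K, each written with vertices in increasing order, are:

  0-simplices (7): [0], [1], [2], [3], [4], [5], [6]
  1-simplices (18): [0,1], [0,2], [0,3], [0,5], [0,6], [1,2], [1,3], [1,4], [1,5], [2,3], [2,4], [2,5], [2,6], [3,4], [3,5], [3,6], [4,5], [4,6]
  2-simplices (12): [0,1,3], [0,1,5], [0,2,5], [0,2,6], [0,3,6], [1,2,3], [1,2,4], [1,4,5], [2,3,5], [2,4,6], [3,4,5], [3,4,6]

Hence C_0 ≅ Z^7, C_1 ≅ Z^18, C_2 ≅ Z^12.

The boundary map ∂_1: C_1 → C_0 maps an edge to its endpoints' difference, ∂[p,q] = q − p. For instance
  ∂[1,4] = [4] − [1].
This gives a 7×18 integer matrix of rank 6; reducing to Smith normal form yields diagonal entries (1,1,1,1,1,1).

The boundary map ∂_2: C_2 → C_1 acts by ∂[p,q,r] = [q,r] − [p,r] + [p,q]. For instance
  ∂[3,4,5] = [4,5] − [3,5] + [3,4],
  ∂[2,3,5] = [3,5] − [2,5] + [2,3].
The 18×12 boundary matrix has rank 12 and Smith normal form diag(1,1,1,1,1,1,1,1,1,1,1,2).

Now H_k = ker ∂_k / im ∂_{k+1}, so:

  H_0: rank C_0 − rank ∂_1 = 7 − 6 = 1, and the invariant factors of ∂_1 are all 1, so H_0 = Z.
  H_1: rank ker ∂_1 − rank ∂_2 = (18 − 6) − 12 = 0, and ∂_2 has invariant factor 2 > 1, so H_1 = Z/2Z.
  H_2: rank ker ∂_2 − rank ∂_3 = (12 − 12) − 0 = 0, and there is no ∂_3, so H_2 = 0.

H_0 ≅ Z,  H_1 ≅ Z/2Z,  H_2 = 0.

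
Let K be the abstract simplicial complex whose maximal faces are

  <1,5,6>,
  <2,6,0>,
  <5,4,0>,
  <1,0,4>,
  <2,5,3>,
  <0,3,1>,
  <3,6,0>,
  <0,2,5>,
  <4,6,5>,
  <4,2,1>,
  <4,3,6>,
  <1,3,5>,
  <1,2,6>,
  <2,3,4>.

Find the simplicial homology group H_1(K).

H_1 = Z^2.

Take the total order 0 < 1 < 2 < 3 < 4 < 5 < 6 on the vertex set. Then K (dimension 2) consists of the simplices:

  0-simplices (7): [0], [1], [2], [3], [4], [5], [6]
  1-simplices (21): [0,1], [0,2], [0,3], [0,4], [0,5], [0,6], [1,2], [1,3], [1,4], [1,5], [1,6], [2,3], [2,4], [2,5], [2,6], [3,4], [3,5], [3,6], [4,5], [4,6], [5,6]
  2-simplices (14): [0,1,3], [0,1,4], [0,2,5], [0,2,6], [0,3,6], [0,4,5], [1,2,4], [1,2,6], [1,3,5], [1,5,6], [2,3,4], [2,3,5], [3,4,6], [4,5,6]

so the chain groups are C_0 ≅ Z^7, C_1 ≅ Z^21, C_2 ≅ Z^14.

Boundary ∂_1: C_1 → C_0 maps an edge to its endpoints' difference, ∂[p,q] = q − p. For instance
  ∂[4,5] = [5] − [4].
As a 7×21 matrix over Z this has rank 6, with invariant factors (1,1,1,1,1,1).

∂_2: C_2 → C_1 maps a triangle to the signed sum of its edges. For instance
  ∂[1,3,5] = [3,5] − [1,5] + [1,3],
  ∂[0,1,4] = [1,4] − [0,4] + [0,1].
The resulting 21×14 matrix has rank 13, and its Smith normal form has invariant factors (1,1,1,1,1,1,1,1,1,1,1,1,1).

Computing H_k = (kernel of ∂_k) / (image of ∂_{k+1}):

  H_1: rank ker ∂_1 − rank ∂_2 = (21 − 6) − 13 = 2, and the invariant factors of ∂_2 are all 1, so H_1 = Z^2.

(K is a triangulation of the torus T^2.)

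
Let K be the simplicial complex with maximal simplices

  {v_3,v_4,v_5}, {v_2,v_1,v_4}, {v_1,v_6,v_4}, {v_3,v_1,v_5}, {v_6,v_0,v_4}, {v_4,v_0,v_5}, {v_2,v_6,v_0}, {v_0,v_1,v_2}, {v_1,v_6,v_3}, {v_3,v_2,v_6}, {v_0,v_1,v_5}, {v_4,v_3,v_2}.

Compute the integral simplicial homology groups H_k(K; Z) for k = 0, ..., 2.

H_0 = Z,  H_1 = Z/2,  H_2 = 0.

We work with the vertex ordering v_0 < v_1 < v_2 < v_3 < v_4 < v_5 < v_6. The simplices of K, each written with vertices in increasing order, are:

  0-simplices (7): [v_0], [v_1], [v_2], [v_3], [v_4], [v_5], [v_6]
  1-simplices (18): (18 of them)
  2-simplices (12): (12 of them)

Hence C_0 ≅ Z^7, C_1 ≅ Z^18, C_2 ≅ Z^12.

∂_1: C_1 → C_0 is given by ∂[p,q] = [q] − [p]. For instance
  ∂[v_0,v_5] = [v_5] − [v_0].
The resulting 7×18 matrix has rank 6, and its Smith normal form has invariant factors (1,1,1,1,1,1).

The boundary map ∂_2: C_2 → C_1 sends each 2-simplex [p,q,r] to [q,r] − [p,r] + [p,q]. For instance
  ∂[v_0,v_1,v_5] = [v_1,v_5] − [v_0,v_5] + [v_0,v_1],
  ∂[v_2,v_3,v_4] = [v_3,v_4] − [v_2,v_4] + [v_2,v_3].
This gives a 18×12 integer matrix of rank 12; reducing to Smith normal form yields diagonal entries (1,1,1,1,1,1,1,1,1,1,1,2).

Now H_k = ker ∂_k / im ∂_{k+1}, so:

  H_0: rank C_0 − rank ∂_1 = 7 − 6 = 1, and the invariant factors of ∂_1 are all 1, so H_0 ≅ Z.
  H_1: rank ker ∂_1 − rank ∂_2 = (18 − 6) − 12 = 0, and ∂_2 has invariant factor 2 > 1, so H_1 ≅ Z/2.
  H_2: rank ker ∂_2 − rank ∂_3 = (12 − 12) − 0 = 0, and there is no ∂_3, so H_2 ≅ 0.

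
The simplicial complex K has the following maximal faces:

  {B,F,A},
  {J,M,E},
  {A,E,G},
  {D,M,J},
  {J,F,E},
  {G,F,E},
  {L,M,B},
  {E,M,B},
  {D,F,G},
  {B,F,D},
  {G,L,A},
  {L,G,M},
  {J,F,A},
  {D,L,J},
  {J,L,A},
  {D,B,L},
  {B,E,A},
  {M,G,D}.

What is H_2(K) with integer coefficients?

Order the vertices as A < B < D < E < F < G < J < L < M. Listing each simplex with vertices in this order, K has dimension 2 with simplices:

  0-simplices (9): A, B, D, E, F, G, J, L, M
  1-simplices (27): AB, AE, AF, AG, AJ, AL, BD, BE, BF, BL, BM, DF, DG, DJ, DL, DM, EF, EG, EJ, EM, FG, FJ, GL, GM, JL, JM, LM
  2-simplices (18): ABE, ABF, AEG, AFJ, AGL, AJL, BDF, BDL, BEM, BLM, DFG, DGM, DJL, DJM, EFG, EFJ, EJM, GLM

Hence C_0 ≅ Z^9, C_1 ≅ Z^27, C_2 ≅ Z^18.

Boundary ∂_1: C_1 → C_0 is given by ∂[p,q] = [q] − [p]. For instance
  ∂DG = G − D.
The resulting 9×27 matrix has rank 8, and its Smith normal form has invariant factors (1,1,1,1,1,1,1,1).

The boundary map ∂_2: C_2 → C_1 acts by ∂[p,q,r] = [q,r] − [p,r] + [p,q]. For instance
  ∂BDL = DL − BL + BD,
  ∂AJL = JL − AL + AJ.
The 27×18 boundary matrix has rank 18 and Smith normal form diag(1,1,1,1,1,1,1,1,1,1,1,1,1,1,1,1,1,2).

Now H_k = ker ∂_k / im ∂_{k+1}, so:

  H_2: rank ker ∂_2 − rank ∂_3 = (18 − 18) − 0 = 0, and there is no ∂_3, so H_2 = 0.

H_2 = 0.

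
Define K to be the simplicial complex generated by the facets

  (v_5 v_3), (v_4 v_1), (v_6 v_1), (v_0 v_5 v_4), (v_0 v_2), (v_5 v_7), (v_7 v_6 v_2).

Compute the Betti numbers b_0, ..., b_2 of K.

Fix the vertex order v_0 < v_1 < v_2 < v_3 < v_4 < v_5 < v_6 < v_7 and write every simplex with vertices in increasing order. Then dim K = 2 and the simplices of K are:

  0-simplices (8): [v_0], [v_1], [v_2], [v_3], [v_4], [v_5], [v_6], [v_7]
  1-simplices (11): [v_0,v_2], [v_0,v_4], [v_0,v_5], [v_1,v_4], [v_1,v_6], [v_2,v_6], [v_2,v_7], [v_3,v_5], [v_4,v_5], [v_5,v_7], [v_6,v_7]
  2-simplices (2): [v_0,v_4,v_5], [v_2,v_6,v_7]

so the chain groups are C_0 ≅ Z^8, C_1 ≅ Z^11, C_2 ≅ Z^2.

Boundary ∂_1: C_1 → C_0 sends each edge [p,q] (with p < q) to q − p. For instance
  ∂[v_3,v_5] = [v_5] − [v_3].
As a 8×11 matrix over Z this has rank 7, with invariant factors (1,1,1,1,1,1,1).

The boundary map ∂_2: C_2 → C_1 acts by ∂[p,q,r] = [q,r] − [p,r] + [p,q]. For instance
  ∂[v_2,v_6,v_7] = [v_6,v_7] − [v_2,v_7] + [v_2,v_6],
  ∂[v_0,v_4,v_5] = [v_4,v_5] − [v_0,v_5] + [v_0,v_4].
The resulting 11×2 matrix has rank 2, and its Smith normal form has invariant factors (1,1).

Reading off H_k = ker ∂_k / im ∂_{k+1}:

  H_0: rank C_0 − rank ∂_1 = 8 − 7 = 1, and the invariant factors of ∂_1 are all 1, so H_0 = Z.
  H_1: rank ker ∂_1 − rank ∂_2 = (11 − 7) − 2 = 2, and the invariant factors of ∂_2 are all 1, so H_1 = Z^2.
  H_2: rank ker ∂_2 − rank ∂_3 = (2 − 2) − 0 = 0, and there is no ∂_3, so H_2 = 0.

Hence the Betti numbers are b_0 = 1, b_1 = 2, b_2 = 0.

b_0 = 1, b_1 = 2, b_2 = 0.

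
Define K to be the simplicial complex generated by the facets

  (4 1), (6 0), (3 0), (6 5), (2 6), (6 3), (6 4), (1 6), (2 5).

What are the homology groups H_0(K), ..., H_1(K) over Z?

H_0 ≅ Z,  H_1 ≅ Z^3.

We work with the vertex ordering 0 < 1 < 2 < 3 < 4 < 5 < 6. The simplices of K, each written with vertices in increasing order, are:

  0-simplices (7): [0], [1], [2], [3], [4], [5], [6]
  1-simplices (9): [0,3], [0,6], [1,4], [1,6], [2,5], [2,6], [3,6], [4,6], [5,6]

so the chain groups are C_0 ≅ Z^7, C_1 ≅ Z^9.

The boundary map ∂_1: C_1 → C_0 sends each edge [p,q] (with p < q) to q − p. For instance
  ∂[2,6] = [6] − [2].
The resulting 7×9 matrix has rank 6, and its Smith normal form has invariant factors (1,1,1,1,1,1).

Now H_k = ker ∂_k / im ∂_{k+1}, so:

  H_0: rank C_0 − rank ∂_1 = 7 − 6 = 1, and the invariant factors of ∂_1 are all 1, so H_0 ≅ Z.
  H_1: rank ker ∂_1 − rank ∂_2 = (9 − 6) − 0 = 3, and there is no ∂_2, so H_1 ≅ Z^3.

As a check, the Euler characteristic is 7 − 9 = -2, which agrees with 1 − 3 = -2.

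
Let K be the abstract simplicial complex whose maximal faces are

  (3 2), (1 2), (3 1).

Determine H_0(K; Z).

Take the total order 1 < 2 < 3 on the vertex set. Then K (dimension 1) consists of the simplices:

  0-simplices (3): [1], [2], [3]
  1-simplices (3): [1,2], [1,3], [2,3]

giving chain groups C_0 ≅ Z^3, C_1 ≅ Z^3.

The boundary map ∂_1: C_1 → C_0 maps an edge to its endpoints' difference, ∂[p,q] = q − p.
As a 3×3 matrix over Z this has rank 2, with invariant factors (1,1).

Reading off H_k = ker ∂_k / im ∂_{k+1}:

  H_0: rank C_0 − rank ∂_1 = 3 − 2 = 1, and the invariant factors of ∂_1 are all 1, so H_0 ≅ Z.

(K is a triangulation of the circle S^1.)

H_0 = Z.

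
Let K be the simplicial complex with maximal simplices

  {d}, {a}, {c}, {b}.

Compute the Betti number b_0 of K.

b_0 = 4.

Fix the vertex order a < b < c < d and write every simplex with vertices in increasing order. Then dim K = 0 and the simplices of K are:

  0-simplices (4): a, b, c, d

giving chain groups C_0 ≅ Z^4.

From H_k ≅ ker(∂_k) / im(∂_{k+1}) we obtain:

  H_0: rank C_0 − rank ∂_1 = 4 − 0 = 4, and there is no ∂_1, so H_0 = Z^4.

(K is a triangulation of a set of 4 points.)

Hence the Betti numbers are b_0 = 4.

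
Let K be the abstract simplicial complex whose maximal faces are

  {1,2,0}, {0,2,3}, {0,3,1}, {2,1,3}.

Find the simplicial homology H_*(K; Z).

H_0 ≅ Z,  H_1 = 0,  H_2 ≅ Z.

Fix the vertex order 0 < 1 < 2 < 3 and write every simplex with vertices in increasing order. Then dim K = 2 and the simplices of K are:

  0-simplices (4): [0], [1], [2], [3]
  1-simplices (6): [0,1], [0,2], [0,3], [1,2], [1,3], [2,3]
  2-simplices (4): [0,1,2], [0,1,3], [0,2,3], [1,2,3]

giving chain groups C_0 ≅ Z^4, C_1 ≅ Z^6, C_2 ≅ Z^4.

∂_1: C_1 → C_0 is given by ∂[p,q] = [q] − [p]. For instance
  ∂[1,2] = [2] − [1].
As a 4×6 matrix over Z this has rank 3, with invariant factors (1,1,1).

The boundary map ∂_2: C_2 → C_1 acts by ∂[p,q,r] = [q,r] − [p,r] + [p,q]. For instance
  ∂[1,2,3] = [2,3] − [1,3] + [1,2],
  ∂[0,1,2] = [1,2] − [0,2] + [0,1].
This gives a 6×4 integer matrix of rank 3; reducing to Smith normal form yields diagonal entries (1,1,1).

From H_k ≅ ker(∂_k) / im(∂_{k+1}) we obtain:

  H_0: rank C_0 − rank ∂_1 = 4 − 3 = 1, and the invariant factors of ∂_1 are all 1, so H_0 = Z.
  H_1: rank ker ∂_1 − rank ∂_2 = (6 − 3) − 3 = 0, and the invariant factors of ∂_2 are all 1, so H_1 = 0.
  H_2: rank ker ∂_2 − rank ∂_3 = (4 − 3) − 0 = 1, and there is no ∂_3, so H_2 = Z.

(K is a triangulation of the 2-sphere S^2.)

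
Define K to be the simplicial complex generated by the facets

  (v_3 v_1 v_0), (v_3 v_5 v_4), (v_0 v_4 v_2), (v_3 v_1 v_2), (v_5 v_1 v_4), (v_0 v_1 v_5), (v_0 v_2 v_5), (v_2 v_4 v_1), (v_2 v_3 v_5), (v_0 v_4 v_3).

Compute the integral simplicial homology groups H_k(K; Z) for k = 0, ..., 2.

H_0 ≅ Z,  H_1 ≅ Z/2,  H_2 = 0.

Take the total order v_0 < v_1 < v_2 < v_3 < v_4 < v_5 on the vertex set. Then K (dimension 2) consists of the simplices:

  0-simplices (6): [v_0], [v_1], [v_2], [v_3], [v_4], [v_5]
  1-simplices (15): (15 of them)
  2-simplices (10): [v_0,v_1,v_3], [v_0,v_1,v_5], [v_0,v_2,v_4], [v_0,v_2,v_5], [v_0,v_3,v_4], [v_1,v_2,v_3], [v_1,v_2,v_4], [v_1,v_4,v_5], [v_2,v_3,v_5], [v_3,v_4,v_5]

so the chain groups are C_0 ≅ Z^6, C_1 ≅ Z^15, C_2 ≅ Z^10.

The boundary map ∂_1: C_1 → C_0 sends each edge [p,q] (with p < q) to q − p. For instance
  ∂[v_0,v_5] = [v_5] − [v_0].
As a 6×15 matrix over Z this has rank 5, with invariant factors (1,1,1,1,1).

The boundary map ∂_2: C_2 → C_1 acts by ∂[p,q,r] = [q,r] − [p,r] + [p,q]. For instance
  ∂[v_3,v_4,v_5] = [v_4,v_5] − [v_3,v_5] + [v_3,v_4],
  ∂[v_0,v_1,v_5] = [v_1,v_5] − [v_0,v_5] + [v_0,v_1].
The resulting 15×10 matrix has rank 10, and its Smith normal form has invariant factors (1,1,1,1,1,1,1,1,1,2).

Computing H_k = (kernel of ∂_k) / (image of ∂_{k+1}):

  H_0: rank C_0 − rank ∂_1 = 6 − 5 = 1, and the invariant factors of ∂_1 are all 1, so H_0 ≅ Z.
  H_1: rank ker ∂_1 − rank ∂_2 = (15 − 5) − 10 = 0, and ∂_2 has invariant factor 2 > 1, so H_1 ≅ Z/2.
  H_2: rank ker ∂_2 − rank ∂_3 = (10 − 10) − 0 = 0, and there is no ∂_3, so H_2 ≅ 0.

As a check, the Euler characteristic is 6 − 15 + 10 = 1, which agrees with 1 − 0 + 0 = 1.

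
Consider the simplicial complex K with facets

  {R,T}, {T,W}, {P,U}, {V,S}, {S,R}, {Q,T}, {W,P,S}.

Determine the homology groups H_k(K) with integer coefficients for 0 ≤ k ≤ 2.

Take the total order P < Q < R < S < T < U < V < W on the vertex set. Then K (dimension 2) consists of the simplices:

  0-simplices (8): P, Q, R, S, T, U, V, W
  1-simplices (9): PS, PU, PW, QT, RS, RT, SV, SW, TW
  2-simplices (1): PSW

Hence C_0 ≅ Z^8, C_1 ≅ Z^9, C_2 ≅ Z^1.

Boundary ∂_1: C_1 → C_0 is given by ∂[p,q] = [q] − [p]. For instance
  ∂TW = W − T.
The resulting 8×9 matrix has rank 7, and its Smith normal form has invariant factors (1,1,1,1,1,1,1).

The boundary map ∂_2: C_2 → C_1 sends each 2-simplex [p,q,r] to [q,r] − [p,r] + [p,q]. For instance
  ∂PSW = SW − PW + PS.
The 9×1 boundary matrix has rank 1 and Smith normal form diag(1).

Reading off H_k = ker ∂_k / im ∂_{k+1}:

  H_0: rank C_0 − rank ∂_1 = 8 − 7 = 1, and the invariant factors of ∂_1 are all 1, so H_0 ≅ Z.
  H_1: rank ker ∂_1 − rank ∂_2 = (9 − 7) − 1 = 1, and the invariant factors of ∂_2 are all 1, so H_1 ≅ Z.
  H_2: rank ker ∂_2 − rank ∂_3 = (1 − 1) − 0 = 0, and there is no ∂_3, so H_2 ≅ 0.

As a check, the Euler characteristic is 8 − 9 + 1 = 0, which agrees with 1 − 1 + 0 = 0.

H_0 = Z,  H_1 = Z,  H_2 = 0.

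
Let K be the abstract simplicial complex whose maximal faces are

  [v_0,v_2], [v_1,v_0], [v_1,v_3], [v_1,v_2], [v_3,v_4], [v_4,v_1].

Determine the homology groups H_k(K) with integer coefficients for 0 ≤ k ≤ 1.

K has 5 vertices, 6 edges.
rank ∂_0 = 0, rank ∂_1 = 4 ⇒ b_0 = 5 − 0 − 4 = 1; all invariant factors of ∂_1 are 1 so no torsion. So H_0 = Z.
rank ∂_1 = 4, rank ∂_2 = 0 ⇒ b_1 = 6 − 4 − 0 = 2. So H_1 = Z^2.

H_0 ≅ Z,  H_1 ≅ Z^2.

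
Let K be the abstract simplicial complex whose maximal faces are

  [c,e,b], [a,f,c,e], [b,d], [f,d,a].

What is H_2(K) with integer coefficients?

H_2 ≅ 0.

K has 6 vertices, 11 edges, 6 triangles, 1 3-simplex.
rank ∂_2 = 5, rank ∂_3 = 1 ⇒ b_2 = 6 − 5 − 1 = 0; all invariant factors of ∂_3 are 1 so no torsion. So H_2 ≅ 0.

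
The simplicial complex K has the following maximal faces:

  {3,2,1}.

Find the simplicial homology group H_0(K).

H_0 ≅ Z.

We work with the vertex ordering 1 < 2 < 3. The simplices of K, each written with vertices in increasing order, are:

  0-simplices (3): [1], [2], [3]
  1-simplices (3): [1,2], [1,3], [2,3]
  2-simplices (1): [1,2,3]

giving chain groups C_0 ≅ Z^3, C_1 ≅ Z^3, C_2 ≅ Z^1.

The boundary map ∂_1: C_1 → C_0 maps an edge to its endpoints' difference, ∂[p,q] = q − p. For instance
  ∂[1,3] = [3] − [1].
The 3×3 boundary matrix has rank 2 and Smith normal form diag(1,1).

Boundary ∂_2: C_2 → C_1 maps a triangle to the signed sum of its edges. For instance
  ∂[1,2,3] = [2,3] − [1,3] + [1,2].
As a 3×1 matrix over Z this has rank 1, with invariant factors (1).

Reading off H_k = ker ∂_k / im ∂_{k+1}:

  H_0: rank C_0 − rank ∂_1 = 3 − 2 = 1, and the invariant factors of ∂_1 are all 1, so H_0 = Z.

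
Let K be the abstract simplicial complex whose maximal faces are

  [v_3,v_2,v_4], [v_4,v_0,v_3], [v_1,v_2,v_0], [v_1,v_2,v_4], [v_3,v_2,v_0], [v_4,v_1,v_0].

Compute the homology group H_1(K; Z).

K has 5 vertices, 9 edges, 6 triangles.
rank ∂_1 = 4, rank ∂_2 = 5 ⇒ b_1 = 9 − 4 − 5 = 0; all invariant factors of ∂_2 are 1 so no torsion. So H_1 ≅ 0.

H_1 ≅ 0.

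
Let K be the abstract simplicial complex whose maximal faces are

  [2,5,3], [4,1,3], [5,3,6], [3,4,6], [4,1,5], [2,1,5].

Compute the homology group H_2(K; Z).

H_2 = 0.

We work with the vertex ordering 1 < 2 < 3 < 4 < 5 < 6. The simplices of K, each written with vertices in increasing order, are:

  0-simplices (6): [1], [2], [3], [4], [5], [6]
  1-simplices (12): [1,2], [1,3], [1,4], [1,5], [2,3], [2,5], [3,4], [3,5], [3,6], [4,5], [4,6], [5,6]
  2-simplices (6): [1,2,5], [1,3,4], [1,4,5], [2,3,5], [3,4,6], [3,5,6]

Hence C_0 ≅ Z^6, C_1 ≅ Z^12, C_2 ≅ Z^6.

The boundary map ∂_1: C_1 → C_0 maps an edge to its endpoints' difference, ∂[p,q] = q − p. For instance
  ∂[1,5] = [5] − [1].
As a 6×12 matrix over Z this has rank 5, with invariant factors (1,1,1,1,1).

∂_2: C_2 → C_1 sends each 2-simplex [p,q,r] to [q,r] − [p,r] + [p,q]. For instance
  ∂[1,4,5] = [4,5] − [1,5] + [1,4],
  ∂[1,3,4] = [3,4] − [1,4] + [1,3].
The 12×6 boundary matrix has rank 6 and Smith normal form diag(1,1,1,1,1,1).

Now H_k = ker ∂_k / im ∂_{k+1}, so:

  H_2: rank ker ∂_2 − rank ∂_3 = (6 − 6) − 0 = 0, and there is no ∂_3, so H_2 ≅ 0.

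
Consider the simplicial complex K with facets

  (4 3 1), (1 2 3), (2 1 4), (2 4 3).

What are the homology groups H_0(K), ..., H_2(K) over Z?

We work with the vertex ordering 1 < 2 < 3 < 4. The simplices of K, each written with vertices in increasing order, are:

  0-simplices (4): [1], [2], [3], [4]
  1-simplices (6): [1,2], [1,3], [1,4], [2,3], [2,4], [3,4]
  2-simplices (4): [1,2,3], [1,2,4], [1,3,4], [2,3,4]

Hence C_0 ≅ Z^4, C_1 ≅ Z^6, C_2 ≅ Z^4.

The boundary map ∂_1: C_1 → C_0 maps an edge to its endpoints' difference, ∂[p,q] = q − p.
The 4×6 boundary matrix has rank 3 and Smith normal form diag(1,1,1).

Boundary ∂_2: C_2 → C_1 maps a triangle to the signed sum of its edges. For instance
  ∂[1,2,3] = [2,3] − [1,3] + [1,2],
  ∂[1,2,4] = [2,4] − [1,4] + [1,2].
This gives a 6×4 integer matrix of rank 3; reducing to Smith normal form yields diagonal entries (1,1,1).

Reading off H_k = ker ∂_k / im ∂_{k+1}:

  H_0: rank C_0 − rank ∂_1 = 4 − 3 = 1, and the invariant factors of ∂_1 are all 1, so H_0 ≅ Z.
  H_1: rank ker ∂_1 − rank ∂_2 = (6 − 3) − 3 = 0, and the invariant factors of ∂_2 are all 1, so H_1 ≅ 0.
  H_2: rank ker ∂_2 − rank ∂_3 = (4 − 3) − 0 = 1, and there is no ∂_3, so H_2 ≅ Z.

As a check, the Euler characteristic is 4 − 6 + 4 = 2, which agrees with 1 − 0 + 1 = 2.

H_0 ≅ Z,  H_1 = 0,  H_2 ≅ Z.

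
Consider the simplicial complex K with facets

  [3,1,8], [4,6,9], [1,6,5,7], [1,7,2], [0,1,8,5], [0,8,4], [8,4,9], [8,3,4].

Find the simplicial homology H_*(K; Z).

Take the total order 0 < 1 < 2 < 3 < 4 < 5 < 6 < 7 < 8 < 9 on the vertex set. Then K (dimension 3) consists of the simplices:

  0-simplices (10): [0], [1], [2], [3], [4], [5], [6], [7], [8], [9]
  1-simplices (22): [0,1], [0,4], [0,5], [0,8], [1,2], [1,3], [1,5], [1,6], [1,7], [1,8], [2,7], [3,4], [3,8], [4,6], [4,8], [4,9], [5,6], [5,7], [5,8], [6,7], [6,9], [8,9]
  2-simplices (14): [0,1,5], [0,1,8], [0,4,8], [0,5,8], [1,2,7], [1,3,8], [1,5,6], [1,5,7], [1,5,8], [1,6,7], [3,4,8], [4,6,9], [4,8,9], [5,6,7]
  3-simplices (2): [0,1,5,8], [1,5,6,7]

giving chain groups C_0 ≅ Z^10, C_1 ≅ Z^22, C_2 ≅ Z^14, C_3 ≅ Z^2.

The boundary map ∂_1: C_1 → C_0 maps an edge to its endpoints' difference, ∂[p,q] = q − p. For instance
  ∂[1,7] = [7] − [1].
This gives a 10×22 integer matrix of rank 9; reducing to Smith normal form yields diagonal entries (1,1,1,1,1,1,1,1,1).

Boundary ∂_2: C_2 → C_1 sends each 2-simplex [p,q,r] to [q,r] − [p,r] + [p,q]. For instance
  ∂[4,6,9] = [6,9] − [4,9] + [4,6],
  ∂[3,4,8] = [4,8] − [3,8] + [3,4].
This gives a 22×14 integer matrix of rank 12; reducing to Smith normal form yields diagonal entries (1,1,1,1,1,1,1,1,1,1,1,1).

The boundary map ∂_3: C_3 → C_2 sends each 3-simplex σ to the alternating sum Σ_i (−1)^i (σ with its i-th vertex removed). For instance
  ∂[1,5,6,7] = [5,6,7] − [1,6,7] + [1,5,7] − [1,5,6],
  ∂[0,1,5,8] = [1,5,8] − [0,5,8] + [0,1,8] − [0,1,5].
This gives a 14×2 integer matrix of rank 2; reducing to Smith normal form yields diagonal entries (1,1).

From H_k ≅ ker(∂_k) / im(∂_{k+1}) we obtain:

  H_0: rank C_0 − rank ∂_1 = 10 − 9 = 1, and the invariant factors of ∂_1 are all 1, so H_0 = Z.
  H_1: rank ker ∂_1 − rank ∂_2 = (22 − 9) − 12 = 1, and the invariant factors of ∂_2 are all 1, so H_1 = Z.
  H_2: rank ker ∂_2 − rank ∂_3 = (14 − 12) − 2 = 0, and the invariant factors of ∂_3 are all 1, so H_2 = 0.
  H_3: rank ker ∂_3 − rank ∂_4 = (2 − 2) − 0 = 0, and there is no ∂_4, so H_3 = 0.

H_0 ≅ Z,  H_1 ≅ Z,  H_2 = 0,  H_3 = 0.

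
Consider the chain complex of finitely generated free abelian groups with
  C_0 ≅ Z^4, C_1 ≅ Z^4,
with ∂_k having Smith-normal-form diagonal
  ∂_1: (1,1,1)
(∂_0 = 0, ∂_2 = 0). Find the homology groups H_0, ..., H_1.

H_0: b_0 = 4 − 0 − 3 = 1; torsion from ∂_1 factors > 1: none. So H_0 = Z.
H_1: b_1 = 4 − 3 − 0 = 1; torsion from ∂_2 factors > 1: none. So H_1 = Z.

H_0 = Z,  H_1 = Z.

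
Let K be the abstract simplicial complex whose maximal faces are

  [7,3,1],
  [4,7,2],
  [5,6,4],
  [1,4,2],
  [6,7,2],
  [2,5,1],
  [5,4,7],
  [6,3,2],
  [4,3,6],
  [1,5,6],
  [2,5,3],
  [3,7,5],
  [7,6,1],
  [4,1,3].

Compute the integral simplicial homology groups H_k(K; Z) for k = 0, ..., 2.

H_0 = Z,  H_1 = Z^2,  H_2 = Z.

Fix the vertex order 1 < 2 < 3 < 4 < 5 < 6 < 7 and write every simplex with vertices in increasing order. Then dim K = 2 and the simplices of K are:

  0-simplices (7): [1], [2], [3], [4], [5], [6], [7]
  1-simplices (21): [1,2], [1,3], [1,4], [1,5], [1,6], [1,7], [2,3], [2,4], [2,5], [2,6], [2,7], [3,4], [3,5], [3,6], [3,7], [4,5], [4,6], [4,7], [5,6], [5,7], [6,7]
  2-simplices (14): [1,2,4], [1,2,5], [1,3,4], [1,3,7], [1,5,6], [1,6,7], [2,3,5], [2,3,6], [2,4,7], [2,6,7], [3,4,6], [3,5,7], [4,5,6], [4,5,7]

Hence C_0 ≅ Z^7, C_1 ≅ Z^21, C_2 ≅ Z^14.

Boundary ∂_1: C_1 → C_0 maps an edge to its endpoints' difference, ∂[p,q] = q − p.
The resulting 7×21 matrix has rank 6, and its Smith normal form has invariant factors (1,1,1,1,1,1).

Boundary ∂_2: C_2 → C_1 sends each 2-simplex [p,q,r] to [q,r] − [p,r] + [p,q]. For instance
  ∂[1,2,4] = [2,4] − [1,4] + [1,2],
  ∂[2,6,7] = [6,7] − [2,7] + [2,6].
The resulting 21×14 matrix has rank 13, and its Smith normal form has invariant factors (1,1,1,1,1,1,1,1,1,1,1,1,1).

Computing H_k = (kernel of ∂_k) / (image of ∂_{k+1}):

  H_0: rank C_0 − rank ∂_1 = 7 − 6 = 1, and the invariant factors of ∂_1 are all 1, so H_0 = Z.
  H_1: rank ker ∂_1 − rank ∂_2 = (21 − 6) − 13 = 2, and the invariant factors of ∂_2 are all 1, so H_1 = Z^2.
  H_2: rank ker ∂_2 − rank ∂_3 = (14 − 13) − 0 = 1, and there is no ∂_3, so H_2 = Z.

(K is a triangulation of the torus T^2.)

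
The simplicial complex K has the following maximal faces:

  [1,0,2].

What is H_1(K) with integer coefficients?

Order the vertices as 0 < 1 < 2. Listing each simplex with vertices in this order, K has dimension 2 with simplices:

  0-simplices (3): [0], [1], [2]
  1-simplices (3): [0,1], [0,2], [1,2]
  2-simplices (1): [0,1,2]

Hence C_0 ≅ Z^3, C_1 ≅ Z^3, C_2 ≅ Z^1.

∂_1: C_1 → C_0 is given by ∂[p,q] = [q] − [p]. For instance
  ∂[1,2] = [2] − [1].
As a 3×3 matrix over Z this has rank 2, with invariant factors (1,1).

The boundary map ∂_2: C_2 → C_1 acts by ∂[p,q,r] = [q,r] − [p,r] + [p,q]. For instance
  ∂[0,1,2] = [1,2] − [0,2] + [0,1].
The 3×1 boundary matrix has rank 1 and Smith normal form diag(1).

From H_k ≅ ker(∂_k) / im(∂_{k+1}) we obtain:

  H_1: rank ker ∂_1 − rank ∂_2 = (3 − 2) − 1 = 0, and the invariant factors of ∂_2 are all 1, so H_1 ≅ 0.

H_1 ≅ 0.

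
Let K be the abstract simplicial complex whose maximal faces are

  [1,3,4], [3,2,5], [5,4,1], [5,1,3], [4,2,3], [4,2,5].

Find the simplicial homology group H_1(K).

H_1 ≅ 0.

K has 5 vertices, 9 edges, 6 triangles.
rank ∂_1 = 4, rank ∂_2 = 5 ⇒ b_1 = 9 − 4 − 5 = 0; all invariant factors of ∂_2 are 1 so no torsion. So H_1 ≅ 0.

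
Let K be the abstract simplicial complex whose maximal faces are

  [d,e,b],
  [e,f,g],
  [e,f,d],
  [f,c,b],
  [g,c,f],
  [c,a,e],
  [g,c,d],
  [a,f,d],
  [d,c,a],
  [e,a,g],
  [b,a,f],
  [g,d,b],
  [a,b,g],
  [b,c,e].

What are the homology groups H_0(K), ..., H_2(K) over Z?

H_0 = Z,  H_1 = Z^2,  H_2 = Z.

We work with the vertex ordering a < b < c < d < e < f < g. The simplices of K, each written with vertices in increasing order, are:

  0-simplices (7): a, b, c, d, e, f, g
  1-simplices (21): ab, ac, ad, ae, af, ag, bc, bd, be, bf, bg, cd, ce, cf, cg, de, df, dg, ef, eg, fg
  2-simplices (14): abf, abg, acd, ace, adf, aeg, bce, bcf, bde, bdg, cdg, cfg, def, efg

so the chain groups are C_0 ≅ Z^7, C_1 ≅ Z^21, C_2 ≅ Z^14.

∂_1: C_1 → C_0 maps an edge to its endpoints' difference, ∂[p,q] = q − p. For instance
  ∂dg = g − d.
The 7×21 boundary matrix has rank 6 and Smith normal form diag(1,1,1,1,1,1).

The boundary map ∂_2: C_2 → C_1 acts by ∂[p,q,r] = [q,r] − [p,r] + [p,q]. For instance
  ∂abg = bg − ag + ab,
  ∂bde = de − be + bd.
As a 21×14 matrix over Z this has rank 13, with invariant factors (1,1,1,1,1,1,1,1,1,1,1,1,1).

From H_k ≅ ker(∂_k) / im(∂_{k+1}) we obtain:

  H_0: rank C_0 − rank ∂_1 = 7 − 6 = 1, and the invariant factors of ∂_1 are all 1, so H_0 = Z.
  H_1: rank ker ∂_1 − rank ∂_2 = (21 − 6) − 13 = 2, and the invariant factors of ∂_2 are all 1, so H_1 = Z^2.
  H_2: rank ker ∂_2 − rank ∂_3 = (14 − 13) − 0 = 1, and there is no ∂_3, so H_2 = Z.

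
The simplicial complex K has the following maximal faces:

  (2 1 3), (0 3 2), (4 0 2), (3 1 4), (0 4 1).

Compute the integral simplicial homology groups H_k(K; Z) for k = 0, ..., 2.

H_0 ≅ Z,  H_1 ≅ Z,  H_2 = 0.

K has 5 vertices, 10 edges, 5 triangles.
rank ∂_0 = 0, rank ∂_1 = 4 ⇒ b_0 = 5 − 0 − 4 = 1; all invariant factors of ∂_1 are 1 so no torsion. So H_0 ≅ Z.
rank ∂_1 = 4, rank ∂_2 = 5 ⇒ b_1 = 10 − 4 − 5 = 1; all invariant factors of ∂_2 are 1 so no torsion. So H_1 ≅ Z.
rank ∂_2 = 5, rank ∂_3 = 0 ⇒ b_2 = 5 − 5 − 0 = 0. So H_2 ≅ 0.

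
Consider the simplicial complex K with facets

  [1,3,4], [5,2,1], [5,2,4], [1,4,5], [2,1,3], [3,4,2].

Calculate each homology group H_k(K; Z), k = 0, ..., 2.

H_0 = Z,  H_1 = 0,  H_2 = Z.

We work with the vertex ordering 1 < 2 < 3 < 4 < 5. The simplices of K, each written with vertices in increasing order, are:

  0-simplices (5): [1], [2], [3], [4], [5]
  1-simplices (9): [1,2], [1,3], [1,4], [1,5], [2,3], [2,4], [2,5], [3,4], [4,5]
  2-simplices (6): [1,2,3], [1,2,5], [1,3,4], [1,4,5], [2,3,4], [2,4,5]

Hence C_0 ≅ Z^5, C_1 ≅ Z^9, C_2 ≅ Z^6.

Boundary ∂_1: C_1 → C_0 maps an edge to its endpoints' difference, ∂[p,q] = q − p.
This gives a 5×9 integer matrix of rank 4; reducing to Smith normal form yields diagonal entries (1,1,1,1).

∂_2: C_2 → C_1 maps a triangle to the signed sum of its edges. For instance
  ∂[2,4,5] = [4,5] − [2,5] + [2,4],
  ∂[1,2,5] = [2,5] − [1,5] + [1,2].
The 9×6 boundary matrix has rank 5 and Smith normal form diag(1,1,1,1,1).

Now H_k = ker ∂_k / im ∂_{k+1}, so:

  H_0: rank C_0 − rank ∂_1 = 5 − 4 = 1, and the invariant factors of ∂_1 are all 1, so H_0 ≅ Z.
  H_1: rank ker ∂_1 − rank ∂_2 = (9 − 4) − 5 = 0, and the invariant factors of ∂_2 are all 1, so H_1 ≅ 0.
  H_2: rank ker ∂_2 − rank ∂_3 = (6 − 5) − 0 = 1, and there is no ∂_3, so H_2 ≅ Z.

(K is a triangulation of the 2-sphere S^2.)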